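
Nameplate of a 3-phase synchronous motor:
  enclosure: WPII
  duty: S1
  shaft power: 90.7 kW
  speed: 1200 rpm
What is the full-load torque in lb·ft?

532 lb·ft

ω = 2π × 1200/60 = 125.7 rad/s
τ = P/ω = 90700/125.7 = 721.6 N·m
In lb·ft: 721.6/1.356 = 532 lb·ft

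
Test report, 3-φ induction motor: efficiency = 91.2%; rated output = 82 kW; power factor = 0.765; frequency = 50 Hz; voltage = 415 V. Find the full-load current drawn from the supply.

164 A

P_out = 82 kW = 82000 W
P_in = P_out / η = 82000 / 0.912 = 89912 W
I_L = P_in / (√3·V_L·cosφ) = 89912 / (1.732 × 415 × 0.765) = 164 A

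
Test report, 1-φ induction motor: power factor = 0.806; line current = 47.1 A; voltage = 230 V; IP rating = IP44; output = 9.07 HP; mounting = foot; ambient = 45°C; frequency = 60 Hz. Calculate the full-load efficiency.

P_out = 9.07 × 746 = 6766 W
P_in = V·I·cosφ = 230 × 47.1 × 0.806 = 8731 W
η = P_out / P_in = 6766 / 8731 = 0.775 = 77.5%

77.5 %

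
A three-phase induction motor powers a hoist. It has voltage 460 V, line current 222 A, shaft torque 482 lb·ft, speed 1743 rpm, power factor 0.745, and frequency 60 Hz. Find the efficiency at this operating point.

90.5 %

τ = 482 lb·ft × 1.356 = 653.6 N·m
ω = 2π × 1743/60 = 182.5 rad/s; P_out = τω = 653.6 × 182.5 = 119282 W
P_in = √3·V_L·I_L·cosφ = 1.732 × 460 × 222 × 0.745 = 131770 W
η = P_out / P_in = 119282 / 131770 = 0.905 = 90.5%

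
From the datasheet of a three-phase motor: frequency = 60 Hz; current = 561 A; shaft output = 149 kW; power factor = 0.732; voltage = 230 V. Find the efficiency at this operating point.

P_out = 149 kW = 149000 W
P_in = √3·V_L·I_L·cosφ = 1.732 × 230 × 561 × 0.732 = 163587 W
η = P_out / P_in = 149000 / 163587 = 0.911 = 91.1%

91.1 %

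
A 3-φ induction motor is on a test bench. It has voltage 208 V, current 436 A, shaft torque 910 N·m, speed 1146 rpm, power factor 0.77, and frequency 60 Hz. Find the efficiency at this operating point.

ω = 2π × 1146/60 = 120 rad/s; P_out = τω = 910 × 120 = 109200 W
P_in = √3·V_L·I_L·cosφ = 1.732 × 208 × 436 × 0.77 = 120945 W
η = P_out / P_in = 109200 / 120945 = 0.903 = 90.3%

90.3 %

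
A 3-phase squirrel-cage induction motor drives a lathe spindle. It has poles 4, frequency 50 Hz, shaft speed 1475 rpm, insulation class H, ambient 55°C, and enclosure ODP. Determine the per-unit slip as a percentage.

1.67 %

n_s = 120f/p = 120×50/4 = 1500 rpm
s = (n_s − n)/n_s = (1500 − 1475)/1500 = 0.0167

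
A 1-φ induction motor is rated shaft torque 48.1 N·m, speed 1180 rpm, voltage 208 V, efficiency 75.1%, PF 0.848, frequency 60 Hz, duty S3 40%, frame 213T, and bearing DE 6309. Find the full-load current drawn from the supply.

44.9 A

ω = 2π×1180/60 = 123.6 rad/s; P_out = τω = 48.1 × 123.6 = 5945 W
P_in = P_out / η = 5945 / 0.751 = 7916 W
I = P_in / (V·cosφ) = 7916 / (208 × 0.848) = 44.9 A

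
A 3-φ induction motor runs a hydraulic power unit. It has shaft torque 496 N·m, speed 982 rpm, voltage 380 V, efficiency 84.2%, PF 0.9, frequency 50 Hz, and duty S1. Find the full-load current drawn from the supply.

ω = 2π×982/60 = 102.8 rad/s; P_out = τω = 496 × 102.8 = 50989 W
P_in = P_out / η = 50989 / 0.842 = 60557 W
I_L = P_in / (√3·V_L·cosφ) = 60557 / (1.732 × 380 × 0.9) = 102 A

102 A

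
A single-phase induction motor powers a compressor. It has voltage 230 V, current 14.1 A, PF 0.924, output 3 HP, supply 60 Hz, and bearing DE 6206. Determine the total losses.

759 W

P_in = V·I·cosφ = 230×14.1×0.924 = 2997 W
P_out = 3×746 = 2238 W
Losses = P_in − P_out = 2997 − 2238 = 759 W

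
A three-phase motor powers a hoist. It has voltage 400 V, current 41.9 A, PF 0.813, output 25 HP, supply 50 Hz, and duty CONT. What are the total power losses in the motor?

P_in = √3·V·I·cosφ = 1.732×400×41.9×0.813 = 23600 W
P_out = 25×746 = 18650 W
Losses = P_in − P_out = 23600 − 18650 = 4950 W

4950 W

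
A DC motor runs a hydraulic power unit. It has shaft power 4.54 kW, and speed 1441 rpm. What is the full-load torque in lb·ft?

22.2 lb·ft

ω = 2π × 1441/60 = 150.9 rad/s
τ = P/ω = 4540/150.9 = 30.09 N·m
In lb·ft: 30.09/1.356 = 22.2 lb·ft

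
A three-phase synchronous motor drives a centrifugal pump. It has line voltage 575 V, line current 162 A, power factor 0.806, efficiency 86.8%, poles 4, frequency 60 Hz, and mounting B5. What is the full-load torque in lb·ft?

442 lb·ft

P_in = √3·V·I·cosφ = 1.732 × 575 × 162 × 0.806 = 130037 W
P_out = η·P_in = 0.868 × 130037 = 112872 W
n = n_s = 120×60/4 = 1800 rpm (synchronous)
ω = 2π×1800/60 = 188.5 rad/s
τ = P_out/ω = 112872/188.5 = 598.8 N·m
In lb·ft: 598.8/1.356 = 442 lb·ft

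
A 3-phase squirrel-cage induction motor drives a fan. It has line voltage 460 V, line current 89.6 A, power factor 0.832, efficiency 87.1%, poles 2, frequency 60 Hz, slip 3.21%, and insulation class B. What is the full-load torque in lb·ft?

105 lb·ft

P_in = √3·V·I·cosφ = 1.732 × 460 × 89.6 × 0.832 = 59393 W
P_out = η·P_in = 0.871 × 59393 = 51731 W
n_s = 120×60/2 = 3600 rpm; n = 3600×(1−0.0321) = 3484 rpm
ω = 2π×3484/60 = 364.8 rad/s
τ = P_out/ω = 51731/364.8 = 141.8 N·m
In lb·ft: 141.8/1.356 = 105 lb·ft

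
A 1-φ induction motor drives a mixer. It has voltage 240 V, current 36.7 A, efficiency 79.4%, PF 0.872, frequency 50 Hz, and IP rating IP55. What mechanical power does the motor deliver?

P_in = V·I·cosφ = 240 × 36.7 × 0.872 = 7681 W
P_out = η·P_in = 0.794 × 7681 = 6099 W

6.1 kW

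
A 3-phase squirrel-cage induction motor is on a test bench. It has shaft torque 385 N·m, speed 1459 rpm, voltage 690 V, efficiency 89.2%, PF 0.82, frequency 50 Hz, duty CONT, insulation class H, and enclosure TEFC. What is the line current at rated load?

ω = 2π×1459/60 = 152.8 rad/s; P_out = τω = 385 × 152.8 = 58828 W
P_in = P_out / η = 58828 / 0.892 = 65951 W
I_L = P_in / (√3·V_L·cosφ) = 65951 / (1.732 × 690 × 0.82) = 67.3 A

67.3 A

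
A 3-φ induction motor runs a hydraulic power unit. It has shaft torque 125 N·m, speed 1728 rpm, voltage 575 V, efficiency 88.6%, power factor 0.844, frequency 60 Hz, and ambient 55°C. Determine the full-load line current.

ω = 2π×1728/60 = 181 rad/s; P_out = τω = 125 × 181 = 22625 W
P_in = P_out / η = 22625 / 0.886 = 25536 W
I_L = P_in / (√3·V_L·cosφ) = 25536 / (1.732 × 575 × 0.844) = 30.4 A

30.4 A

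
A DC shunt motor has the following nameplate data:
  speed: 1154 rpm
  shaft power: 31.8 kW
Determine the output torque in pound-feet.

194 lb·ft

ω = 2π × 1154/60 = 120.8 rad/s
τ = P/ω = 31800/120.8 = 263.2 N·m
In lb·ft: 263.2/1.356 = 194 lb·ft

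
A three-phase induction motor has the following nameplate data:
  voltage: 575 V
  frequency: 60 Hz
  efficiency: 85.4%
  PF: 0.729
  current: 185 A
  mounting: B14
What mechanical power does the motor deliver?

115 kW

P_in = √3·V·I·cosφ = 1.732 × 575 × 185 × 0.729 = 134312 W
P_out = η·P_in = 0.854 × 134312 = 114702 W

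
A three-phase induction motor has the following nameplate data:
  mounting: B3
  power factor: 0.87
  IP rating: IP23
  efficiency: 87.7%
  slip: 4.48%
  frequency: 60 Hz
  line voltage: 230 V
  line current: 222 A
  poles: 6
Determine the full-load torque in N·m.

P_in = √3·V·I·cosφ = 1.732 × 230 × 222 × 0.87 = 76939 W
P_out = η·P_in = 0.877 × 76939 = 67476 W
n_s = 120×60/6 = 1200 rpm; n = 1200×(1−0.0448) = 1146 rpm
ω = 2π×1146/60 = 120 rad/s
τ = P_out/ω = 67476/120 = 562 N·m

562 N·m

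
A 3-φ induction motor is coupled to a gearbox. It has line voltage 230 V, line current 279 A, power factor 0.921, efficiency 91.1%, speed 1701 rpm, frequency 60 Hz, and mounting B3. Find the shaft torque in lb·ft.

P_in = √3·V·I·cosφ = 1.732 × 230 × 279 × 0.921 = 102362 W
P_out = η·P_in = 0.911 × 102362 = 93252 W
n = 1701 rpm
ω = 2π×1701/60 = 178.1 rad/s
τ = P_out/ω = 93252/178.1 = 523.6 N·m
In lb·ft: 523.6/1.356 = 386 lb·ft

386 lb·ft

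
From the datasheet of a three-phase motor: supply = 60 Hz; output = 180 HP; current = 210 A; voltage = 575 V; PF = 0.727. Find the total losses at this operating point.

P_in = √3·V·I·cosφ = 1.732×575×210×0.727 = 152044 W
P_out = 180×746 = 134280 W
Losses = P_in − P_out = 152044 − 134280 = 17764 W

17800 W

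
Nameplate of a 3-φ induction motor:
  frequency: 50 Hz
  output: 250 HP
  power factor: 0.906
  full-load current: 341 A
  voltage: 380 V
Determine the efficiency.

P_out = 250 × 746 = 186500 W
P_in = √3·V_L·I_L·cosφ = 1.732 × 380 × 341 × 0.906 = 203336 W
η = P_out / P_in = 186500 / 203336 = 0.917 = 91.7%

91.7 %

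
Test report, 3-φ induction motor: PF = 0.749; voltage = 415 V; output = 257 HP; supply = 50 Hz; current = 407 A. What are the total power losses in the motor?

P_in = √3·V·I·cosφ = 1.732×415×407×0.749 = 219115 W
P_out = 257×746 = 191722 W
Losses = P_in − P_out = 219115 − 191722 = 27393 W

27.4 kW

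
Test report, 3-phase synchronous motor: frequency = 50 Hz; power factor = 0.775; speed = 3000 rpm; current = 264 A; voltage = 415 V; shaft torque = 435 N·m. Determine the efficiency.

ω = 2π × 3000/60 = 314.2 rad/s; P_out = τω = 435 × 314.2 = 136677 W
P_in = √3·V_L·I_L·cosφ = 1.732 × 415 × 264 × 0.775 = 147062 W
η = P_out / P_in = 136677 / 147062 = 0.929 = 92.9%

92.9 %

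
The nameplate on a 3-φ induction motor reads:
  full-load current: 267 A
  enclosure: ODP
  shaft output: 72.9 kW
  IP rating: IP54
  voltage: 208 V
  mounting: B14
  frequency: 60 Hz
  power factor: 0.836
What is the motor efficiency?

90.7 %

P_out = 72.9 kW = 72900 W
P_in = √3·V_L·I_L·cosφ = 1.732 × 208 × 267 × 0.836 = 80413 W
η = P_out / P_in = 72900 / 80413 = 0.907 = 90.7%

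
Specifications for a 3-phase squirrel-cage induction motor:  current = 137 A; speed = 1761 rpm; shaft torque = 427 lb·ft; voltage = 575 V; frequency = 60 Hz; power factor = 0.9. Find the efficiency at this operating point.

86.9 %

τ = 427 lb·ft × 1.356 = 579 N·m
ω = 2π × 1761/60 = 184.4 rad/s; P_out = τω = 579 × 184.4 = 106768 W
P_in = √3·V_L·I_L·cosφ = 1.732 × 575 × 137 × 0.9 = 122794 W
η = P_out / P_in = 106768 / 122794 = 0.869 = 86.9%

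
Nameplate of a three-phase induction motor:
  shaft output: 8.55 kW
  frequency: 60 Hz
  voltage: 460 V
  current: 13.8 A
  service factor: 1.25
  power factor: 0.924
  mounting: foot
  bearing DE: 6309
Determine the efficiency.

P_out = 8.55 kW = 8550 W
P_in = √3·V_L·I_L·cosφ = 1.732 × 460 × 13.8 × 0.924 = 10159 W
η = P_out / P_in = 8550 / 10159 = 0.842 = 84.2%

84.2 %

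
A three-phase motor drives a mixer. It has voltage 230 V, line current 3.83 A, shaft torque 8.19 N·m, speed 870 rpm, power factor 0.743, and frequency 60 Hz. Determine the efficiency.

65.8 %

ω = 2π × 870/60 = 91.11 rad/s; P_out = τω = 8.19 × 91.11 = 746 W
P_in = √3·V_L·I_L·cosφ = 1.732 × 230 × 3.83 × 0.743 = 1134 W
η = P_out / P_in = 746 / 1134 = 0.658 = 65.8%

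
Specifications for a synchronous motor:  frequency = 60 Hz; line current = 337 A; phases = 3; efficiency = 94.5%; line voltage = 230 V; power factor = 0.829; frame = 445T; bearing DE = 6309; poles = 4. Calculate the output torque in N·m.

558 N·m

P_in = √3·V·I·cosφ = 1.732 × 230 × 337 × 0.829 = 111291 W
P_out = η·P_in = 0.945 × 111291 = 105170 W
n = n_s = 120×60/4 = 1800 rpm (synchronous)
ω = 2π×1800/60 = 188.5 rad/s
τ = P_out/ω = 105170/188.5 = 558 N·m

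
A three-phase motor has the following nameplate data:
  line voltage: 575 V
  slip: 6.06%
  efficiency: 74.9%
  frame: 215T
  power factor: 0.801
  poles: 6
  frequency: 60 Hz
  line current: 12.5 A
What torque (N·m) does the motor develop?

63.3 N·m

P_in = √3·V·I·cosφ = 1.732 × 575 × 12.5 × 0.801 = 9971 W
P_out = η·P_in = 0.749 × 9971 = 7468 W
n_s = 120×60/6 = 1200 rpm; n = 1200×(1−0.0606) = 1127 rpm
ω = 2π×1127/60 = 118 rad/s
τ = P_out/ω = 7468/118 = 63.3 N·m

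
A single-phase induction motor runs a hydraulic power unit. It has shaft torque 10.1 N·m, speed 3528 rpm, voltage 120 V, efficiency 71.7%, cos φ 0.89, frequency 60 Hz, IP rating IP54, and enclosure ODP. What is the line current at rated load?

48.7 A

ω = 2π×3528/60 = 369.5 rad/s; P_out = τω = 10.1 × 369.5 = 3732 W
P_in = P_out / η = 3732 / 0.717 = 5205 W
I = P_in / (V·cosφ) = 5205 / (120 × 0.89) = 48.7 A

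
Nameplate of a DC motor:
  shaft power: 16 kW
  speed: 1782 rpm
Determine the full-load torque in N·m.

85.7 N·m

ω = 2π × 1782/60 = 186.6 rad/s
τ = P/ω = 16000/186.6 = 85.7 N·m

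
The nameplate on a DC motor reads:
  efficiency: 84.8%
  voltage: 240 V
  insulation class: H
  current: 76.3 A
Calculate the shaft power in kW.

15.5 kW

P_in = V·I = 240 × 76.3 = 18312 W
P_out = η·P_in = 0.848 × 18312 = 15529 W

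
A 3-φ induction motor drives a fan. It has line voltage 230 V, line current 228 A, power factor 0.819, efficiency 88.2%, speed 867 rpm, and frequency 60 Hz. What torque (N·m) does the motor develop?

P_in = √3·V·I·cosφ = 1.732 × 230 × 228 × 0.819 = 74387 W
P_out = η·P_in = 0.882 × 74387 = 65609 W
n = 867 rpm
ω = 2π×867/60 = 90.79 rad/s
τ = P_out/ω = 65609/90.79 = 723 N·m

723 N·m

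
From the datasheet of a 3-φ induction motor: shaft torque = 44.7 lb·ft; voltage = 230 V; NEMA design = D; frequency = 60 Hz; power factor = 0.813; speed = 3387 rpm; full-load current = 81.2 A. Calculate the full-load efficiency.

81.7 %

τ = 44.7 lb·ft × 1.356 = 60.61 N·m
ω = 2π × 3387/60 = 354.7 rad/s; P_out = τω = 60.61 × 354.7 = 21498 W
P_in = √3·V_L·I_L·cosφ = 1.732 × 230 × 81.2 × 0.813 = 26298 W
η = P_out / P_in = 21498 / 26298 = 0.817 = 81.7%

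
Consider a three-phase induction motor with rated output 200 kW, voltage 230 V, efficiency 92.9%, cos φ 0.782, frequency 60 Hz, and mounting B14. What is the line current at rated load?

P_out = 200 kW = 200000 W
P_in = P_out / η = 200000 / 0.929 = 215285 W
I_L = P_in / (√3·V_L·cosφ) = 215285 / (1.732 × 230 × 0.782) = 691 A

691 A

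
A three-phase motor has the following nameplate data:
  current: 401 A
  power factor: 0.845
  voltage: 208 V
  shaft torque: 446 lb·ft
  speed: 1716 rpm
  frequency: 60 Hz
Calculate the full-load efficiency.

τ = 446 lb·ft × 1.356 = 604.8 N·m
ω = 2π × 1716/60 = 179.7 rad/s; P_out = τω = 604.8 × 179.7 = 108683 W
P_in = √3·V_L·I_L·cosφ = 1.732 × 208 × 401 × 0.845 = 122071 W
η = P_out / P_in = 108683 / 122071 = 0.890 = 89.0%

89.0 %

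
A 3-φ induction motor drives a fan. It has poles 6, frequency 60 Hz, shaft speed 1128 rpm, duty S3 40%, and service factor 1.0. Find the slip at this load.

n_s = 120f/p = 120×60/6 = 1200 rpm
s = (n_s − n)/n_s = (1200 − 1128)/1200 = 0.0600

6.0 %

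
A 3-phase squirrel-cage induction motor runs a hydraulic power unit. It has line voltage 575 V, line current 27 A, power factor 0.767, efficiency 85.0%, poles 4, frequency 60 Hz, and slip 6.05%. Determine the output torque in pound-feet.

P_in = √3·V·I·cosφ = 1.732 × 575 × 27 × 0.767 = 20624 W
P_out = η·P_in = 0.85 × 20624 = 17530 W
n_s = 120×60/4 = 1800 rpm; n = 1800×(1−0.0605) = 1691 rpm
ω = 2π×1691/60 = 177.1 rad/s
τ = P_out/ω = 17530/177.1 = 98.98 N·m
In lb·ft: 98.98/1.356 = 73 lb·ft

73 lb·ft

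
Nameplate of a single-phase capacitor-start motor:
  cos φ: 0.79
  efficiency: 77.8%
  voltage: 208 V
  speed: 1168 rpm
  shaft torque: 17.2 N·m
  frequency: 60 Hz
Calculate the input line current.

ω = 2π×1168/60 = 122.3 rad/s; P_out = τω = 17.2 × 122.3 = 2104 W
P_in = P_out / η = 2104 / 0.778 = 2704 W
I = P_in / (V·cosφ) = 2704 / (208 × 0.79) = 16.5 A

16.5 A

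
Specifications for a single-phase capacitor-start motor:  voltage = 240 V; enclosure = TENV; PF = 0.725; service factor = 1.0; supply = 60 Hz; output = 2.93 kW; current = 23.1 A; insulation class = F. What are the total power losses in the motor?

1.09 kW

P_in = V·I·cosφ = 240×23.1×0.725 = 4019 W
P_out = 2930 W
Losses = P_in − P_out = 4019 − 2930 = 1089 W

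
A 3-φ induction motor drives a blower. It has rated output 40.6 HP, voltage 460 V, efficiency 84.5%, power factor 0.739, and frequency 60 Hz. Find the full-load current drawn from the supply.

60.9 A

P_out = 40.6 × 746 = 30288 W
P_in = P_out / η = 30288 / 0.845 = 35844 W
I_L = P_in / (√3·V_L·cosφ) = 35844 / (1.732 × 460 × 0.739) = 60.9 A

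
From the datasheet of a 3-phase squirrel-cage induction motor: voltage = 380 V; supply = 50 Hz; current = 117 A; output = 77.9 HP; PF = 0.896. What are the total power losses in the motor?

P_in = √3·V·I·cosφ = 1.732×380×117×0.896 = 68996 W
P_out = 77.9×746 = 58113 W
Losses = P_in − P_out = 68996 − 58113 = 10883 W

10900 W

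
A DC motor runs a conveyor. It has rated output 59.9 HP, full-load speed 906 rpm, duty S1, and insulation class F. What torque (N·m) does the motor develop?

471 N·m

P_out = 59.9 × 746 = 44685 W
ω = 2π × 906/60 = 94.88 rad/s
τ = P_out/ω = 44685/94.88 = 471 N·m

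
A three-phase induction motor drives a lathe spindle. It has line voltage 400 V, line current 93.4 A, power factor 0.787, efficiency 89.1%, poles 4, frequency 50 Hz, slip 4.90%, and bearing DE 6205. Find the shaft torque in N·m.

P_in = √3·V·I·cosφ = 1.732 × 400 × 93.4 × 0.787 = 50925 W
P_out = η·P_in = 0.891 × 50925 = 45374 W
n_s = 120×50/4 = 1500 rpm; n = 1500×(1−0.049) = 1427 rpm
ω = 2π×1427/60 = 149.4 rad/s
τ = P_out/ω = 45374/149.4 = 304 N·m

304 N·m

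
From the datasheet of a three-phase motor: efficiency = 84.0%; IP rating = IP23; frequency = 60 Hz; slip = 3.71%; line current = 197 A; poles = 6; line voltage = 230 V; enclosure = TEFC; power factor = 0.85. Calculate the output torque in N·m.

P_in = √3·V·I·cosφ = 1.732 × 230 × 197 × 0.85 = 66705 W
P_out = η·P_in = 0.84 × 66705 = 56032 W
n_s = 120×60/6 = 1200 rpm; n = 1200×(1−0.0371) = 1155 rpm
ω = 2π×1155/60 = 121 rad/s
τ = P_out/ω = 56032/121 = 463 N·m

463 N·m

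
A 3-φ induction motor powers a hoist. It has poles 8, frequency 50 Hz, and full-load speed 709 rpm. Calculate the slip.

n_s = 120f/p = 120×50/8 = 750 rpm
s = (n_s − n)/n_s = (750 − 709)/750 = 0.0547

5.47 %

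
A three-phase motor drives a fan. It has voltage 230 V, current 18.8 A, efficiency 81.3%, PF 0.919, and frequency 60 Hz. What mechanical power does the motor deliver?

P_in = √3·V·I·cosφ = 1.732 × 230 × 18.8 × 0.919 = 6883 W
P_out = η·P_in = 0.813 × 6883 = 5596 W

5.6 kW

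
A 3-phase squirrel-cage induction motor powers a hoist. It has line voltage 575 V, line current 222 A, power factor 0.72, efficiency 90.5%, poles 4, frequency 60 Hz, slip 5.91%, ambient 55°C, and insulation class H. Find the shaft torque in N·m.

812 N·m

P_in = √3·V·I·cosφ = 1.732 × 575 × 222 × 0.72 = 159185 W
P_out = η·P_in = 0.905 × 159185 = 144062 W
n_s = 120×60/4 = 1800 rpm; n = 1800×(1−0.0591) = 1694 rpm
ω = 2π×1694/60 = 177.4 rad/s
τ = P_out/ω = 144062/177.4 = 812 N·m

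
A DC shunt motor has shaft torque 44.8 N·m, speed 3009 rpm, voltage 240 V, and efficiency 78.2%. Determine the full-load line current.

ω = 2π×3009/60 = 315.1 rad/s; P_out = τω = 44.8 × 315.1 = 14116 W
P_in = P_out / η = 14116 / 0.782 = 18051 W
I = P_in / V = 18051 / 240 = 75.2 A

75.2 A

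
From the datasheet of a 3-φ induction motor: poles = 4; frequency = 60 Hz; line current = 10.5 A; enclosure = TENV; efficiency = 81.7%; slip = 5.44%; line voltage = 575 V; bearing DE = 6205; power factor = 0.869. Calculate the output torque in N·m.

41.7 N·m

P_in = √3·V·I·cosφ = 1.732 × 575 × 10.5 × 0.869 = 9087 W
P_out = η·P_in = 0.817 × 9087 = 7424 W
n_s = 120×60/4 = 1800 rpm; n = 1800×(1−0.0544) = 1702 rpm
ω = 2π×1702/60 = 178.2 rad/s
τ = P_out/ω = 7424/178.2 = 41.7 N·m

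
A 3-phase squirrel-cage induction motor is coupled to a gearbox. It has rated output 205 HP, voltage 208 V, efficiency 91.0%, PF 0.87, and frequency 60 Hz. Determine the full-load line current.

P_out = 205 × 746 = 152930 W
P_in = P_out / η = 152930 / 0.910 = 168055 W
I_L = P_in / (√3·V_L·cosφ) = 168055 / (1.732 × 208 × 0.87) = 536 A

536 A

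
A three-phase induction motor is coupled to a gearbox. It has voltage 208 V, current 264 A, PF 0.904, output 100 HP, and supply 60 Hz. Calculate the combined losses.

11.4 kW

P_in = √3·V·I·cosφ = 1.732×208×264×0.904 = 85977 W
P_out = 100×746 = 74600 W
Losses = P_in − P_out = 85977 − 74600 = 11377 W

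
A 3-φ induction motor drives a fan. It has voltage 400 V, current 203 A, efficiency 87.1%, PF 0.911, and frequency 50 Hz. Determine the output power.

112 kW

P_in = √3·V·I·cosφ = 1.732 × 400 × 203 × 0.911 = 128122 W
P_out = η·P_in = 0.871 × 128122 = 111594 W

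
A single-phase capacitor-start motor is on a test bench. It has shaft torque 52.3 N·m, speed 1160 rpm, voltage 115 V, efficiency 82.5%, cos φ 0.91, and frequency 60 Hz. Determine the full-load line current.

ω = 2π×1160/60 = 121.5 rad/s; P_out = τω = 52.3 × 121.5 = 6354 W
P_in = P_out / η = 6354 / 0.825 = 7702 W
I = P_in / (V·cosφ) = 7702 / (115 × 0.91) = 73.6 A

73.6 A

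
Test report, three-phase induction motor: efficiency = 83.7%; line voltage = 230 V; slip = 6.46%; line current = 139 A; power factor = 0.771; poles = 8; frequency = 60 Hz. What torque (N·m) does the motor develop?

P_in = √3·V·I·cosφ = 1.732 × 230 × 139 × 0.771 = 42692 W
P_out = η·P_in = 0.837 × 42692 = 35733 W
n_s = 120×60/8 = 900 rpm; n = 900×(1−0.0646) = 842 rpm
ω = 2π×842/60 = 88.17 rad/s
τ = P_out/ω = 35733/88.17 = 405 N·m

405 N·m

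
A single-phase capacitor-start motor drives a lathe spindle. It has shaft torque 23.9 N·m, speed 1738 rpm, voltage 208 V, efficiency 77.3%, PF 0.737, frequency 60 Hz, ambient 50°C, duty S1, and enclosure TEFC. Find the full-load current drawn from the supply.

ω = 2π×1738/60 = 182 rad/s; P_out = τω = 23.9 × 182 = 4350 W
P_in = P_out / η = 4350 / 0.773 = 5627 W
I = P_in / (V·cosφ) = 5627 / (208 × 0.737) = 36.7 A

36.7 A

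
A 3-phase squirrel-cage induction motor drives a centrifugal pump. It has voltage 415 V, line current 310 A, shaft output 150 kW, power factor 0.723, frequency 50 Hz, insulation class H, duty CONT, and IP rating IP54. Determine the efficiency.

93.1 %

P_out = 150 kW = 150000 W
P_in = √3·V_L·I_L·cosφ = 1.732 × 415 × 310 × 0.723 = 161100 W
η = P_out / P_in = 150000 / 161100 = 0.931 = 93.1%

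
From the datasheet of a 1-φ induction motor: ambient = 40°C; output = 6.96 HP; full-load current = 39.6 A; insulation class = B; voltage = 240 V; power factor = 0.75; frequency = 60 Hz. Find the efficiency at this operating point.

P_out = 6.96 × 746 = 5192 W
P_in = V·I·cosφ = 240 × 39.6 × 0.75 = 7128 W
η = P_out / P_in = 5192 / 7128 = 0.728 = 72.8%

72.8 %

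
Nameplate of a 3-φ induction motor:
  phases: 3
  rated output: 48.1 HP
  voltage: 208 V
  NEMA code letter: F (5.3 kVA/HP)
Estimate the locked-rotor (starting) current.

S_LR = 5.3 × 48.1 = 254.93 kVA
I_LR = S_LR/(√3·V_L) = 254930/(1.732×208) = 708 A

708 A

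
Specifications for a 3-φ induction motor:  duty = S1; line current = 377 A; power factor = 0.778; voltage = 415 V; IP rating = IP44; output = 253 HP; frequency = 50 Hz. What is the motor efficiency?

89.5 %

P_out = 253 × 746 = 188738 W
P_in = √3·V_L·I_L·cosφ = 1.732 × 415 × 377 × 0.778 = 210822 W
η = P_out / P_in = 188738 / 210822 = 0.895 = 89.5%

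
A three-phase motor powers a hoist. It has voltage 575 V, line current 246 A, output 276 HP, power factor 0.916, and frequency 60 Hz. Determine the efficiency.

91.7 %

P_out = 276 × 746 = 205896 W
P_in = √3·V_L·I_L·cosφ = 1.732 × 575 × 246 × 0.916 = 224412 W
η = P_out / P_in = 205896 / 224412 = 0.917 = 91.7%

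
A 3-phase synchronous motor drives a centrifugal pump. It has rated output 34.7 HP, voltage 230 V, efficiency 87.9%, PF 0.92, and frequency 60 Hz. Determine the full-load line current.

80.4 A

P_out = 34.7 × 746 = 25886 W
P_in = P_out / η = 25886 / 0.879 = 29449 W
I_L = P_in / (√3·V_L·cosφ) = 29449 / (1.732 × 230 × 0.92) = 80.4 A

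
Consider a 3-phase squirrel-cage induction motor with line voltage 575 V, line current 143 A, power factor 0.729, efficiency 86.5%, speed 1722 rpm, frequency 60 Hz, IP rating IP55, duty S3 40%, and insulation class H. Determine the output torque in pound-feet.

P_in = √3·V·I·cosφ = 1.732 × 575 × 143 × 0.729 = 103820 W
P_out = η·P_in = 0.865 × 103820 = 89804 W
n = 1722 rpm
ω = 2π×1722/60 = 180.3 rad/s
τ = P_out/ω = 89804/180.3 = 498.1 N·m
In lb·ft: 498.1/1.356 = 367 lb·ft

367 lb·ft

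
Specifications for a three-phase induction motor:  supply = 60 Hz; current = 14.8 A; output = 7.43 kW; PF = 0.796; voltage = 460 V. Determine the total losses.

1.96 kW

P_in = √3·V·I·cosφ = 1.732×460×14.8×0.796 = 9386 W
P_out = 7430 W
Losses = P_in − P_out = 9386 − 7430 = 1956 W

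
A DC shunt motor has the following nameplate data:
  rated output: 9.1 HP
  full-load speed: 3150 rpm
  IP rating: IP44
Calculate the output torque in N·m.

20.6 N·m

P_out = 9.1 × 746 = 6789 W
ω = 2π × 3150/60 = 329.9 rad/s
τ = P_out/ω = 6789/329.9 = 20.6 N·m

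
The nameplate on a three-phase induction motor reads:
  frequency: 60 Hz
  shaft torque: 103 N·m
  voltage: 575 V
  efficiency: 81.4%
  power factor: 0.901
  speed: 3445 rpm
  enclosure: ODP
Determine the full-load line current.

50.9 A

ω = 2π×3445/60 = 360.8 rad/s; P_out = τω = 103 × 360.8 = 37162 W
P_in = P_out / η = 37162 / 0.814 = 45654 W
I_L = P_in / (√3·V_L·cosφ) = 45654 / (1.732 × 575 × 0.901) = 50.9 A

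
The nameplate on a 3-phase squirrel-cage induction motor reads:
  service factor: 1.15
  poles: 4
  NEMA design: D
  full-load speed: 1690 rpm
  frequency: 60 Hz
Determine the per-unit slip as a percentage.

n_s = 120f/p = 120×60/4 = 1800 rpm
s = (n_s − n)/n_s = (1800 − 1690)/1800 = 0.0611

6.11 %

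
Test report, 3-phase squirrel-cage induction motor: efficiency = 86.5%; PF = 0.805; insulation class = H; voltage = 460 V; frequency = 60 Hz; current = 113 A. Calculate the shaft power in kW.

62.7 kW

P_in = √3·V·I·cosφ = 1.732 × 460 × 113 × 0.805 = 72474 W
P_out = η·P_in = 0.865 × 72474 = 62690 W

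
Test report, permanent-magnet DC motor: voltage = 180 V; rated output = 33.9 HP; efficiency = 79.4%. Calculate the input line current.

P_out = 33.9 × 746 = 25289 W
P_in = P_out / η = 25289 / 0.794 = 31850 W
I = P_in / V = 31850 / 180 = 177 A

177 A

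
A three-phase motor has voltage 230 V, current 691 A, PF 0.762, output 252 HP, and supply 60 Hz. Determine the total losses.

21.8 kW

P_in = √3·V·I·cosφ = 1.732×230×691×0.762 = 209753 W
P_out = 252×746 = 187992 W
Losses = P_in − P_out = 209753 − 187992 = 21761 W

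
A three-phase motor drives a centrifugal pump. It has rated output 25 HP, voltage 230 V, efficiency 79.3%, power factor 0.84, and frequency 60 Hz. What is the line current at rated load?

P_out = 25 × 746 = 18650 W
P_in = P_out / η = 18650 / 0.793 = 23518 W
I_L = P_in / (√3·V_L·cosφ) = 23518 / (1.732 × 230 × 0.84) = 70.3 A

70.3 A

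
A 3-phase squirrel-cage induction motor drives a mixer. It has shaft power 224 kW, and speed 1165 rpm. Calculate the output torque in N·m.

1840 N·m

ω = 2π × 1165/60 = 122 rad/s
τ = P/ω = 224000/122 = 1840 N·m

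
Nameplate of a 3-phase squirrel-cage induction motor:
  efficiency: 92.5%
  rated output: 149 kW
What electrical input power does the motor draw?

161 kW

P_out = 149000 W
P_in = P_out/η = 149000/0.925 = 161081 W = 161 kW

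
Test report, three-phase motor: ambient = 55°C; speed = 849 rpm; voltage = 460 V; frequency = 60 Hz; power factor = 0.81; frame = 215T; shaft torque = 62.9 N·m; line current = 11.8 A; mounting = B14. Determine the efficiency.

73.4 %

ω = 2π × 849/60 = 88.91 rad/s; P_out = τω = 62.9 × 88.91 = 5592 W
P_in = √3·V_L·I_L·cosφ = 1.732 × 460 × 11.8 × 0.81 = 7615 W
η = P_out / P_in = 5592 / 7615 = 0.734 = 73.4%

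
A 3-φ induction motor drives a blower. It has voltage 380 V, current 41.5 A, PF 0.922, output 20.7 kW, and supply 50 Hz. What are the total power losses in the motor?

4.48 kW

P_in = √3·V·I·cosφ = 1.732×380×41.5×0.922 = 25183 W
P_out = 20700 W
Losses = P_in − P_out = 25183 − 20700 = 4483 W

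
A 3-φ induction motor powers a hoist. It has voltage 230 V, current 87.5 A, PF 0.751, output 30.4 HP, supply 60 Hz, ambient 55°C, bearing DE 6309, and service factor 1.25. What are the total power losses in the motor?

3500 W

P_in = √3·V·I·cosφ = 1.732×230×87.5×0.751 = 26177 W
P_out = 30.4×746 = 22678 W
Losses = P_in − P_out = 26177 − 22678 = 3499 W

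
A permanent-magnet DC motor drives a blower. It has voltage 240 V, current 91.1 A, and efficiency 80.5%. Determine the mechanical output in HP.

P_in = V·I = 240 × 91.1 = 21864 W
P_out = η·P_in = 0.805 × 21864 = 17601 W
= 17601/746 = 23.6 HP

23.6 HP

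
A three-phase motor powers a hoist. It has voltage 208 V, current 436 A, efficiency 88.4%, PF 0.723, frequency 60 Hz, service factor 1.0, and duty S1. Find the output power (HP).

P_in = √3·V·I·cosφ = 1.732 × 208 × 436 × 0.723 = 113563 W
P_out = η·P_in = 0.884 × 113563 = 100390 W
= 100390/746 = 135 HP

135 HP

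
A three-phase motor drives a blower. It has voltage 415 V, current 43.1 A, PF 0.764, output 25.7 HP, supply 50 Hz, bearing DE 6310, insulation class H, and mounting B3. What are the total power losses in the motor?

P_in = √3·V·I·cosφ = 1.732×415×43.1×0.764 = 23668 W
P_out = 25.7×746 = 19172 W
Losses = P_in − P_out = 23668 − 19172 = 4496 W

4500 W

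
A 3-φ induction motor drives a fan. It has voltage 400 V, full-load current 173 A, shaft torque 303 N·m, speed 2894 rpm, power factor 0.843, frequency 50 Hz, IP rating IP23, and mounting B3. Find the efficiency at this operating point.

ω = 2π × 2894/60 = 303.1 rad/s; P_out = τω = 303 × 303.1 = 91839 W
P_in = √3·V_L·I_L·cosφ = 1.732 × 400 × 173 × 0.843 = 101037 W
η = P_out / P_in = 91839 / 101037 = 0.909 = 90.9%

90.9 %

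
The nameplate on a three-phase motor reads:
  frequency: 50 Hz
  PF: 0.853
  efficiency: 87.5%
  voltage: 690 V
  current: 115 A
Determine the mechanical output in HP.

P_in = √3·V·I·cosφ = 1.732 × 690 × 115 × 0.853 = 117231 W
P_out = η·P_in = 0.875 × 117231 = 102577 W
= 102577/746 = 138 HP

138 HP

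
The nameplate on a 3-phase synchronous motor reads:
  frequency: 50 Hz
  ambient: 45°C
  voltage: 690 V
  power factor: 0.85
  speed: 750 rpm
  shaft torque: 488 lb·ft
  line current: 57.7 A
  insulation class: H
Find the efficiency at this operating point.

88.7 %

τ = 488 lb·ft × 1.356 = 661.7 N·m
ω = 2π × 750/60 = 78.54 rad/s; P_out = τω = 661.7 × 78.54 = 51970 W
P_in = √3·V_L·I_L·cosφ = 1.732 × 690 × 57.7 × 0.85 = 58613 W
η = P_out / P_in = 51970 / 58613 = 0.887 = 88.7%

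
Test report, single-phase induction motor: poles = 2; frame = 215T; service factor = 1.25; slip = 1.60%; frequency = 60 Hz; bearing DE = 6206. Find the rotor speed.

n_s = 120f/p = 120×60/2 = 3600 rpm
n = n_s(1 − s) = 3600 × (1 − 0.016) = 3542 rpm

3542 rpm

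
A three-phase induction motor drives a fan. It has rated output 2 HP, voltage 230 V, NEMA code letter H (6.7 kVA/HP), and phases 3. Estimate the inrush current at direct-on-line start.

S_LR = 6.7 × 2 = 13.4 kVA
I_LR = S_LR/(√3·V_L) = 13400/(1.732×230) = 33.6 A

33.6 A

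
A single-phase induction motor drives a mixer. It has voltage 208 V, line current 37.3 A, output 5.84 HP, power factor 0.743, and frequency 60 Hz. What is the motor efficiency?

75.6 %

P_out = 5.84 × 746 = 4357 W
P_in = V·I·cosφ = 208 × 37.3 × 0.743 = 5764 W
η = P_out / P_in = 4357 / 5764 = 0.756 = 75.6%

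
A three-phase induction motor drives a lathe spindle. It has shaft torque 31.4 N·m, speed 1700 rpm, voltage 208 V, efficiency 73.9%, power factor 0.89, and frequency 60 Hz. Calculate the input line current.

23.6 A

ω = 2π×1700/60 = 178 rad/s; P_out = τω = 31.4 × 178 = 5589 W
P_in = P_out / η = 5589 / 0.739 = 7563 W
I_L = P_in / (√3·V_L·cosφ) = 7563 / (1.732 × 208 × 0.89) = 23.6 A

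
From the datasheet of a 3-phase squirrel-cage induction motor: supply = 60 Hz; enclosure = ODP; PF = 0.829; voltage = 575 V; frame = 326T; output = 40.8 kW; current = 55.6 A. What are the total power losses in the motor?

P_in = √3·V·I·cosφ = 1.732×575×55.6×0.829 = 45903 W
P_out = 40800 W
Losses = P_in − P_out = 45903 − 40800 = 5103 W

5.1 kW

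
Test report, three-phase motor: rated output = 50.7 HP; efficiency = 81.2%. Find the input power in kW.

P_out = 50.7 × 746 = 37822 W
P_in = P_out/η = 37822/0.812 = 46579 W = 46.6 kW

46.6 kW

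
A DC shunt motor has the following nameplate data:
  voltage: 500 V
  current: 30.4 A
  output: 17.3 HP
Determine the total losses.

P_in = V·I = 500×30.4 = 15200 W
P_out = 17.3×746 = 12906 W
Losses = P_in − P_out = 15200 − 12906 = 2294 W

2290 W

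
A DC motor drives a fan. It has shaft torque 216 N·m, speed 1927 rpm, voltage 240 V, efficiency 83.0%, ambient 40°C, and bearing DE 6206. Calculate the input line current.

219 A

ω = 2π×1927/60 = 201.8 rad/s; P_out = τω = 216 × 201.8 = 43589 W
P_in = P_out / η = 43589 / 0.830 = 52517 W
I = P_in / V = 52517 / 240 = 219 A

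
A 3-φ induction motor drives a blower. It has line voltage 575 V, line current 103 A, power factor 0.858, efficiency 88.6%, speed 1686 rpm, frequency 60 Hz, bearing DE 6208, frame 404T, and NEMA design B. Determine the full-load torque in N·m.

442 N·m

P_in = √3·V·I·cosφ = 1.732 × 575 × 103 × 0.858 = 88012 W
P_out = η·P_in = 0.886 × 88012 = 77979 W
n = 1686 rpm
ω = 2π×1686/60 = 176.6 rad/s
τ = P_out/ω = 77979/176.6 = 442 N·m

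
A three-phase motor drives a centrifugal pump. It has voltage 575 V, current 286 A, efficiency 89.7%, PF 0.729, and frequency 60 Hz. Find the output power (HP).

250 HP

P_in = √3·V·I·cosφ = 1.732 × 575 × 286 × 0.729 = 207639 W
P_out = η·P_in = 0.897 × 207639 = 186252 W
= 186252/746 = 250 HP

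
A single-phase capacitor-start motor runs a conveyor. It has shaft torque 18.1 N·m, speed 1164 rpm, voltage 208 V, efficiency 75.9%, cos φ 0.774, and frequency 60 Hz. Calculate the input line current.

18.1 A

ω = 2π×1164/60 = 121.9 rad/s; P_out = τω = 18.1 × 121.9 = 2206 W
P_in = P_out / η = 2206 / 0.759 = 2906 W
I = P_in / (V·cosφ) = 2906 / (208 × 0.774) = 18.1 A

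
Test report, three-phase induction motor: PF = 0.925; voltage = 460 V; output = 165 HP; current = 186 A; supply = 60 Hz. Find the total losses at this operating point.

P_in = √3·V·I·cosφ = 1.732×460×186×0.925 = 137076 W
P_out = 165×746 = 123090 W
Losses = P_in − P_out = 137076 − 123090 = 13986 W

14000 W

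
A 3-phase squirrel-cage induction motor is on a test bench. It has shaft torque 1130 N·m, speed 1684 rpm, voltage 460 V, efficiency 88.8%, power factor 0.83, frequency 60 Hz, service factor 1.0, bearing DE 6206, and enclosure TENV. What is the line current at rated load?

ω = 2π×1684/60 = 176.3 rad/s; P_out = τω = 1130 × 176.3 = 199219 W
P_in = P_out / η = 199219 / 0.888 = 224346 W
I_L = P_in / (√3·V_L·cosφ) = 224346 / (1.732 × 460 × 0.83) = 339 A

339 A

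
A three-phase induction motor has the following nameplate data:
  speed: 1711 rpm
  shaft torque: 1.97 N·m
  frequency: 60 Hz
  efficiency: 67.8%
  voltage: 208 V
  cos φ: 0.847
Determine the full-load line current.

ω = 2π×1711/60 = 179.2 rad/s; P_out = τω = 1.97 × 179.2 = 353 W
P_in = P_out / η = 353 / 0.678 = 521 W
I_L = P_in / (√3·V_L·cosφ) = 521 / (1.732 × 208 × 0.847) = 1.71 A

1.71 A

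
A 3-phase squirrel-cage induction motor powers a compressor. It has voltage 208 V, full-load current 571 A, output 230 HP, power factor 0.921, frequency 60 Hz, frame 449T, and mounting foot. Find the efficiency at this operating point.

P_out = 230 × 746 = 171580 W
P_in = √3·V_L·I_L·cosφ = 1.732 × 208 × 571 × 0.921 = 189455 W
η = P_out / P_in = 171580 / 189455 = 0.906 = 90.6%

90.6 %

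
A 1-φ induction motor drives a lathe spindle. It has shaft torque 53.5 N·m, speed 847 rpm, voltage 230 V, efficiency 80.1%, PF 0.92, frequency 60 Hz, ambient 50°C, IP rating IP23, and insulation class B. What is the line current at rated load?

28 A

ω = 2π×847/60 = 88.7 rad/s; P_out = τω = 53.5 × 88.7 = 4745 W
P_in = P_out / η = 4745 / 0.801 = 5924 W
I = P_in / (V·cosφ) = 5924 / (230 × 0.92) = 28 A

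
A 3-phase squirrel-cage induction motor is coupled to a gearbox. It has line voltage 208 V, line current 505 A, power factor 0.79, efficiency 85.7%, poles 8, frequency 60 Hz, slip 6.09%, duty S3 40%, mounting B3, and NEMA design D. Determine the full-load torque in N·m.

P_in = √3·V·I·cosφ = 1.732 × 208 × 505 × 0.79 = 143724 W
P_out = η·P_in = 0.857 × 143724 = 123171 W
n_s = 120×60/8 = 900 rpm; n = 900×(1−0.0609) = 845 rpm
ω = 2π×845/60 = 88.49 rad/s
τ = P_out/ω = 123171/88.49 = 1390 N·m

1390 N·m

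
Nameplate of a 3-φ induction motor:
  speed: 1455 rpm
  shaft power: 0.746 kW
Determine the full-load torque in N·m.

4.9 N·m

ω = 2π × 1455/60 = 152.4 rad/s
τ = P/ω = 746/152.4 = 4.9 N·m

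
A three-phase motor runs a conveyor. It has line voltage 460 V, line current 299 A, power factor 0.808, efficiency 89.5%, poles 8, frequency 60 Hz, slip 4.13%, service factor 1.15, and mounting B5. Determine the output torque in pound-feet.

P_in = √3·V·I·cosφ = 1.732 × 460 × 299 × 0.808 = 192481 W
P_out = η·P_in = 0.895 × 192481 = 172270 W
n_s = 120×60/8 = 900 rpm; n = 900×(1−0.0413) = 863 rpm
ω = 2π×863/60 = 90.37 rad/s
τ = P_out/ω = 172270/90.37 = 1906 N·m
In lb·ft: 1906/1.356 = 1410 lb·ft

1410 lb·ft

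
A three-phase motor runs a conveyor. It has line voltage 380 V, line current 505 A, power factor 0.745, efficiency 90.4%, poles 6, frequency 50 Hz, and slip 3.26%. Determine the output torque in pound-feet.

P_in = √3·V·I·cosφ = 1.732 × 380 × 505 × 0.745 = 247616 W
P_out = η·P_in = 0.904 × 247616 = 223845 W
n_s = 120×50/6 = 1000 rpm; n = 1000×(1−0.0326) = 967 rpm
ω = 2π×967/60 = 101.3 rad/s
τ = P_out/ω = 223845/101.3 = 2210 N·m
In lb·ft: 2210/1.356 = 1630 lb·ft

1630 lb·ft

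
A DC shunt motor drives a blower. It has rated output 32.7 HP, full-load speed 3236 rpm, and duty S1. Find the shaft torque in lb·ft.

P_out = 32.7 × 746 = 24394 W
ω = 2π × 3236/60 = 338.9 rad/s
τ = P_out/ω = 24394/338.9 = 71.98 N·m
In lb·ft: 71.98/1.356 = 53.1 lb·ft

53.1 lb·ft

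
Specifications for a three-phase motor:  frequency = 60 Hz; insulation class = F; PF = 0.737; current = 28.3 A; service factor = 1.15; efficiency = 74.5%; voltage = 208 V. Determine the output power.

5.6 kW

P_in = √3·V·I·cosφ = 1.732 × 208 × 28.3 × 0.737 = 7514 W
P_out = η·P_in = 0.745 × 7514 = 5598 W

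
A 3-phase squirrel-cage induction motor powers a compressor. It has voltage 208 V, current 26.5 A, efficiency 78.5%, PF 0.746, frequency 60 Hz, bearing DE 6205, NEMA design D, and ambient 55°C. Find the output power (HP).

7.49 HP

P_in = √3·V·I·cosφ = 1.732 × 208 × 26.5 × 0.746 = 7122 W
P_out = η·P_in = 0.785 × 7122 = 5591 W
= 5591/746 = 7.49 HP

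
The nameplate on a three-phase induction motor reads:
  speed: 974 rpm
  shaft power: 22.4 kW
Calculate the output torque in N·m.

ω = 2π × 974/60 = 102 rad/s
τ = P/ω = 22400/102 = 220 N·m

220 N·m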